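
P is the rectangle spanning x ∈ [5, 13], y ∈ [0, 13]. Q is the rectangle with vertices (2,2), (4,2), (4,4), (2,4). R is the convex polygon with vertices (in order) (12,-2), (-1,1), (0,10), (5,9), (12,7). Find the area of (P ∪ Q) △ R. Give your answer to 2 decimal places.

103.50

|P ∪ Q| = 108.
|(P ∪ Q) ∩ R| = 60.
|(P ∪ Q) △ R| = 108 + 115.5 − 120 = 103.50.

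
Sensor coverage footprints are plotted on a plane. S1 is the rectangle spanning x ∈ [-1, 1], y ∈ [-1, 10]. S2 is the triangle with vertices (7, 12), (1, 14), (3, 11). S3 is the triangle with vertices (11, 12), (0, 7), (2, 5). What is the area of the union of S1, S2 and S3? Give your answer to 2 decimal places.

By inclusion–exclusion:
Individual areas: |S1| = 22, |S2| = 7, |S3| = 16.
|S1∩S2| = 0.
|S1∩S3| = 0.7273.
|S2∩S3| = 0.
|S1∩S2∩S3| = 0.
|S1 ∪ S2 ∪ S3| = 45 − 0.7273 + 0 = 44.27.

44.27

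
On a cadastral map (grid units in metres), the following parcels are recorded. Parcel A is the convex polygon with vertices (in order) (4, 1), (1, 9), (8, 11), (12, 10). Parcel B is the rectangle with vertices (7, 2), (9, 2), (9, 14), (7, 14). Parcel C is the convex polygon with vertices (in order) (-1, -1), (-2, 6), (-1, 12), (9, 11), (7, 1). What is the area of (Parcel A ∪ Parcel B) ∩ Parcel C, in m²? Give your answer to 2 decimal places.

46.18

The region (Parcel A ∪ Parcel B) ∩ Parcel C is the polygon with vertices (7,10.714), (7,11.2), (9,11), (7.2,2), (7,2), (7,4.375), (4,1), (1,9).
By the shoelace formula its area is 46.18.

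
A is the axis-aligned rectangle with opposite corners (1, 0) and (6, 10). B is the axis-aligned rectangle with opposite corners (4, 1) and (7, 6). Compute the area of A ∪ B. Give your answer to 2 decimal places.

By inclusion–exclusion:
Individual areas: |A| = 50, |B| = 15.
|A∩B|: x∈[4,6], y∈[1,6] → 2·5 = 10.
|A ∪ B| = 65 − 10 = 55.00.

55.00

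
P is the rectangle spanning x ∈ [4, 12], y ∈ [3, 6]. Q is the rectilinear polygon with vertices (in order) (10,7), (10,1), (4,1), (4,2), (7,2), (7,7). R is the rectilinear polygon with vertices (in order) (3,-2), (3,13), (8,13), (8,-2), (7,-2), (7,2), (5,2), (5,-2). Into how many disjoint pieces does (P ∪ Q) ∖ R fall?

2

(P ∪ Q) ∖ R splits into 2 disjoint pieces (area 18, area 2).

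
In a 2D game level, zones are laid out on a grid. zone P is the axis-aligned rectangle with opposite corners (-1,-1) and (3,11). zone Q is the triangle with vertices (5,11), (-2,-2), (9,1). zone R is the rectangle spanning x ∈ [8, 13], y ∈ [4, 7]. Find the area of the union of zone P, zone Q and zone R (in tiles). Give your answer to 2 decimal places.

105.96

By inclusion–exclusion:
Individual areas: |zone P| = 48, |zone Q| = 61, |zone R| = 15.
|zone P∩zone Q| = 18.0433.
|zone P∩zone R| = 0 (no overlap).
|zone Q∩zone R| = 0.
|zone P∩zone Q∩zone R| = 0.
|zone P ∪ zone Q ∪ zone R| = 124 − 18.0433 + 0 = 105.96.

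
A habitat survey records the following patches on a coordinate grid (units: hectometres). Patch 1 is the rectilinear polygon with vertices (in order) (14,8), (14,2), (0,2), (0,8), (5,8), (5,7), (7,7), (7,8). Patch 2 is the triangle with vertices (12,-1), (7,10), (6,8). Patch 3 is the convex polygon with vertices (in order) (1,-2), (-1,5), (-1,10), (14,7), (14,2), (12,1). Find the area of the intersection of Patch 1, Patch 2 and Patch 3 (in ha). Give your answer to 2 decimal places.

The intersection is the polygon with vertices (6.667,7), (7,7), (7,8), (7.909,8), (10.636,2), (10,2).
By the shoelace formula its area is 6.97.

6.97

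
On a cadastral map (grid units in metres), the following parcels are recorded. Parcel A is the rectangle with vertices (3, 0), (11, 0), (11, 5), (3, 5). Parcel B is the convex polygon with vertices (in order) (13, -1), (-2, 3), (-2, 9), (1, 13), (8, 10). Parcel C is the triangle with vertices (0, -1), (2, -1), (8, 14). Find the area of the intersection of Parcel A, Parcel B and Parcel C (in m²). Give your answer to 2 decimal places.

2.41

The intersection is the polygon with vertices (3,1.667), (3,4.625), (3.2,5), (4.4,5), (3.06,1.651).
By the shoelace formula its area is 2.41.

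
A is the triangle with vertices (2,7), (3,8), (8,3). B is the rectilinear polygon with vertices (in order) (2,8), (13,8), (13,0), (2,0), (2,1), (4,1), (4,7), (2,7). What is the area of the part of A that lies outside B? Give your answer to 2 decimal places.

|A| = 5, |A∩B| = 3.6667.
|A ∖ B| = |A| − |A∩B| = 5 − 3.6667 = 1.33.

1.33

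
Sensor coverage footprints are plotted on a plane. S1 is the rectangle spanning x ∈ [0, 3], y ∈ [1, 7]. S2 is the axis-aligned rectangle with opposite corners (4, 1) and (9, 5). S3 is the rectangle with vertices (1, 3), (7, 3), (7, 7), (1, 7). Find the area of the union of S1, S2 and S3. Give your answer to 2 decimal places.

By inclusion–exclusion:
Individual areas: |S1| = 18, |S2| = 20, |S3| = 24.
|S1∩S2| = 0 (no overlap).
|S1∩S3|: x∈[1,3], y∈[3,7] → 2·4 = 8.
|S2∩S3|: x∈[4,7], y∈[3,5] → 3·2 = 6.
|S1∩S2∩S3| = 0.
|S1 ∪ S2 ∪ S3| = 62 − 14 + 0 = 48.00.

48.00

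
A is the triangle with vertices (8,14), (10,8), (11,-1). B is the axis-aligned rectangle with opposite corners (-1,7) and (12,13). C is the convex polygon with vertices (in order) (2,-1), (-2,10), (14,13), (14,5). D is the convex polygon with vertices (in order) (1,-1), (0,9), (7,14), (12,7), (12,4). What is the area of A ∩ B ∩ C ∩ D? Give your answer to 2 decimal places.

The intersection is the polygon with vertices (9.4,7), (8.41,11.952), (8.457,11.961), (8.875,11.375), (10,8), (10.111,7).
By the shoelace formula its area is 2.81.

2.81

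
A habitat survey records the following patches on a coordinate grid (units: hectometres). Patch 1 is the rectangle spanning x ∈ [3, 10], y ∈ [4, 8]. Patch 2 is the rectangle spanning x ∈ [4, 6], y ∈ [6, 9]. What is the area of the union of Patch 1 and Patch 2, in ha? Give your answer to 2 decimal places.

30.00

By inclusion–exclusion:
Individual areas: |Patch 1| = 28, |Patch 2| = 6.
|Patch 1∩Patch 2|: x∈[4,6], y∈[6,8] → 2·2 = 4.
|Patch 1 ∪ Patch 2| = 34 − 4 = 30.00.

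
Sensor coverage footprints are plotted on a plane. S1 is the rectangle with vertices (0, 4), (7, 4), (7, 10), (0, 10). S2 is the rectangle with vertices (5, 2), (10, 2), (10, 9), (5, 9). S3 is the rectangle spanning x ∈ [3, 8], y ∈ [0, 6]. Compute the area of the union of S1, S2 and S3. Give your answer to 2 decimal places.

81.00

By inclusion–exclusion:
Individual areas: |S1| = 42, |S2| = 35, |S3| = 30.
|S1∩S2|: x∈[5,7], y∈[4,9] → 2·5 = 10.
|S1∩S3|: x∈[3,7], y∈[4,6] → 4·2 = 8.
|S2∩S3|: x∈[5,8], y∈[2,6] → 3·4 = 12.
|S1∩S2∩S3| = 4.
|S1 ∪ S2 ∪ S3| = 107 − 30 + 4 = 81.00.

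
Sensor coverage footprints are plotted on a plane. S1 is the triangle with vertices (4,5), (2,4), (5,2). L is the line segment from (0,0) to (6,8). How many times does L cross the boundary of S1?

The segment meets the boundary at (3.6,4.8), (2.667,3.556).

2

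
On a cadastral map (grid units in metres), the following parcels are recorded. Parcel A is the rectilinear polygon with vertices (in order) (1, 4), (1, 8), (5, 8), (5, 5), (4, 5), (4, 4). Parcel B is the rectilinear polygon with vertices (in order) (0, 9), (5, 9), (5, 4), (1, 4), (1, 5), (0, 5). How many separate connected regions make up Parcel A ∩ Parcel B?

1

Parcel A ∩ Parcel B is a single connected region.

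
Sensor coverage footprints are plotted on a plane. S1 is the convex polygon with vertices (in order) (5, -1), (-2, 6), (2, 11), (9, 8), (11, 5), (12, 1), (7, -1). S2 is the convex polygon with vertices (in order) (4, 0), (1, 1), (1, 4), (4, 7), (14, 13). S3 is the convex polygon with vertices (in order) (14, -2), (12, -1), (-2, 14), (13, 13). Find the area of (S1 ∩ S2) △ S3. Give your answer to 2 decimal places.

131.27

|S1 ∩ S2| = 36.7073.
|(S1 ∩ S2) ∩ S3| = 12.7181.
|(S1 ∩ S2) △ S3| = 36.7073 + 120 − 25.4362 = 131.27.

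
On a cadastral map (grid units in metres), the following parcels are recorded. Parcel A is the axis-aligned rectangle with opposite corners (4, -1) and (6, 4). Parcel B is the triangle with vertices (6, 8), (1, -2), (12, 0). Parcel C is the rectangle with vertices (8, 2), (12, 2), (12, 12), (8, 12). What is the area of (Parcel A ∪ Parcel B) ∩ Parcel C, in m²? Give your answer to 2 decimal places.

4.17

The region (Parcel A ∪ Parcel B) ∩ Parcel C is the polygon with vertices (10.5,2), (8,2), (8,5.333).
By the shoelace formula its area is 4.17.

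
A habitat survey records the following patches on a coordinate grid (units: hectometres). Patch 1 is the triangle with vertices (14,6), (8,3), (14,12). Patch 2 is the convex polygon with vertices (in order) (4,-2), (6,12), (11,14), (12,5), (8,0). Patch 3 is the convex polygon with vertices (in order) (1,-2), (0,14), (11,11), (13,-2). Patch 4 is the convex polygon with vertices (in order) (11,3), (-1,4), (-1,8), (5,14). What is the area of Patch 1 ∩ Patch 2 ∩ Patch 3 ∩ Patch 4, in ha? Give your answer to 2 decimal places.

The intersection is the polygon with vertices (8.429,3.214), (8.158,3.237), (9.65,5.475), (10.357,4.179).
By the shoelace formula its area is 1.91.

1.91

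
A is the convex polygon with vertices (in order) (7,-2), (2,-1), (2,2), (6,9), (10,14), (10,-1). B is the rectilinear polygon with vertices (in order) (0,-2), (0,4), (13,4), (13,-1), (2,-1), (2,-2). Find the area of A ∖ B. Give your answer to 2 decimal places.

41.14

|A| = 80, |A∩B| = 38.8571.
|A ∖ B| = |A| − |A∩B| = 80 − 38.8571 = 41.14.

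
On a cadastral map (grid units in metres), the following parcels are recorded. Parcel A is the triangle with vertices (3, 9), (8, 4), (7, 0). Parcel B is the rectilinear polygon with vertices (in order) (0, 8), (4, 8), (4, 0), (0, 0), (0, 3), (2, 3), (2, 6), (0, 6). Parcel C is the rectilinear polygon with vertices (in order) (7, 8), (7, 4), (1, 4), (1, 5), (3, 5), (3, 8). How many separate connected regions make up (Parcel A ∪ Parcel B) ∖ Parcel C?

4

(Parcel A ∪ Parcel B) ∖ Parcel C splits into 4 disjoint pieces (area 6.0556, area 14, area 7, area 0.2778).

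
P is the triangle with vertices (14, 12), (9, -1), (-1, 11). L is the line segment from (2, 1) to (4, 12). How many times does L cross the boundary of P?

2

The segment meets the boundary at (3.877,11.325), (2.955,6.254).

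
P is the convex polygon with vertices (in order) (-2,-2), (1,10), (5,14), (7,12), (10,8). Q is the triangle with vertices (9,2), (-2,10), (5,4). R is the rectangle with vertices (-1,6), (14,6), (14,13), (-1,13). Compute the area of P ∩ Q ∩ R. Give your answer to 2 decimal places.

1.26

The intersection is the polygon with vertices (3.5,6), (2.667,6), (0.471,7.882), (0.538,8.154).
By the shoelace formula its area is 1.26.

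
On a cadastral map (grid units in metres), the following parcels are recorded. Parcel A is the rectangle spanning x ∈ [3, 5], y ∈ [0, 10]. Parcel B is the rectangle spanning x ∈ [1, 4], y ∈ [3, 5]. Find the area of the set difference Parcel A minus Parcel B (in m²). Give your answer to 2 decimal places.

|Parcel A∩Parcel B|: x∈[3,4], y∈[3,5] → 1·2 = 2.
|Parcel A| = 20.
|Parcel A ∖ Parcel B| = |Parcel A| − |Parcel A∩Parcel B| = 20 − 2 = 18.00.

18.00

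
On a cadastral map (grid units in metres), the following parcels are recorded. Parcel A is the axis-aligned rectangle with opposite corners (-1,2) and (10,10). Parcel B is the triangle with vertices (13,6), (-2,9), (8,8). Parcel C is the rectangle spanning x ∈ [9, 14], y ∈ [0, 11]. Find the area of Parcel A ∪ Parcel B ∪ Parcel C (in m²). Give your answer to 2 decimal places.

135.05

By inclusion–exclusion:
Individual areas: |Parcel A| = 88, |Parcel B| = 7.5, |Parcel C| = 55.
|Parcel A∩Parcel B| = 6.55.
|Parcel A∩Parcel C|: x∈[9,10], y∈[2,10] → 1·8 = 8.
|Parcel B∩Parcel C| = 1.6.
|Parcel A∩Parcel B∩Parcel C| = 0.7.
|Parcel A ∪ Parcel B ∪ Parcel C| = 150.5 − 16.15 + 0.7 = 135.05.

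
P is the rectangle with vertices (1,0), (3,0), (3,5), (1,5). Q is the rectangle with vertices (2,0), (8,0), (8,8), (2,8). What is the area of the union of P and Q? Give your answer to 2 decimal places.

By inclusion–exclusion:
Individual areas: |P| = 10, |Q| = 48.
|P∩Q|: x∈[2,3], y∈[0,5] → 1·5 = 5.
|P ∪ Q| = 58 − 5 = 53.00.

53.00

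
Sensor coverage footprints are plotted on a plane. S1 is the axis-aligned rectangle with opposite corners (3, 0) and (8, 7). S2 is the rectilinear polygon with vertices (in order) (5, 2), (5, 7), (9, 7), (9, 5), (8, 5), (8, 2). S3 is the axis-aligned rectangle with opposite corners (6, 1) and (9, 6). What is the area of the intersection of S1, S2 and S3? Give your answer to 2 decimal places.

The intersection is the polygon with vertices (6,2), (6,6), (8,6), (8,5), (8,2).
By the shoelace formula its area is 8.00.

8.00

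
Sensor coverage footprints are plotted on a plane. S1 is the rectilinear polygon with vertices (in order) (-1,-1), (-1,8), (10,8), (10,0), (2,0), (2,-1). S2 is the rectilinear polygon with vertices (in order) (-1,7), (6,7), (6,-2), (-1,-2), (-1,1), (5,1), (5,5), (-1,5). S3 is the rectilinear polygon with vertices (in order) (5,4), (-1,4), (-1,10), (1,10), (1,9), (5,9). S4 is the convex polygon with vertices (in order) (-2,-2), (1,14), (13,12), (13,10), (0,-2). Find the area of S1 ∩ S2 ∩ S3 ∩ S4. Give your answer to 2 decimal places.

11.00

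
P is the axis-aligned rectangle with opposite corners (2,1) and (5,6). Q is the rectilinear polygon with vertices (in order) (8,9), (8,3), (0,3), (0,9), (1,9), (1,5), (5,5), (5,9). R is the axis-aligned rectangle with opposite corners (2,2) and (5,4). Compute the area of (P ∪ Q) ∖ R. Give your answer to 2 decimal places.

|P ∪ Q| = 41.
|(P ∪ Q) ∩ R| = 6.
|(P ∪ Q) ∖ R| = 41 − 6 = 35.00.

35.00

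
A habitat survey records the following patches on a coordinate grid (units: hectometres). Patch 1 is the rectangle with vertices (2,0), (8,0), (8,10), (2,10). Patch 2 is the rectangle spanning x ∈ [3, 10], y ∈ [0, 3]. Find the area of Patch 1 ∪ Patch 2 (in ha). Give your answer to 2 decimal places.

66.00

By inclusion–exclusion:
Individual areas: |Patch 1| = 60, |Patch 2| = 21.
|Patch 1∩Patch 2|: x∈[3,8], y∈[0,3] → 5·3 = 15.
|Patch 1 ∪ Patch 2| = 81 − 15 = 66.00.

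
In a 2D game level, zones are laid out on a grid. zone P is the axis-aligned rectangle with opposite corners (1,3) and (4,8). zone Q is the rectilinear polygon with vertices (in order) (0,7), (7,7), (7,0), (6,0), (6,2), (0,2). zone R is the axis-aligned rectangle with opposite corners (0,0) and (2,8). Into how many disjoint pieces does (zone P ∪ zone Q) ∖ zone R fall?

1

(zone P ∪ zone Q) ∖ zone R is a single connected region.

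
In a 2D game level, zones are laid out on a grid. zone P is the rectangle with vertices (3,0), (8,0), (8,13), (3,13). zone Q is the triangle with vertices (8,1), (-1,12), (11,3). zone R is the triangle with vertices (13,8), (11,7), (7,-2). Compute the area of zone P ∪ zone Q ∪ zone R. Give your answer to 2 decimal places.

By inclusion–exclusion:
Individual areas: |zone P| = 65, |zone Q| = 25.5, |zone R| = 7.
|zone P∩zone Q| = 15.3472.
|zone P∩zone R| = 0.0139.
|zone Q∩zone R| = 1.5718.
|zone P∩zone Q∩zone R| = 0.
|zone P ∪ zone Q ∪ zone R| = 97.5 − 16.9329 + 0 = 80.57.

80.57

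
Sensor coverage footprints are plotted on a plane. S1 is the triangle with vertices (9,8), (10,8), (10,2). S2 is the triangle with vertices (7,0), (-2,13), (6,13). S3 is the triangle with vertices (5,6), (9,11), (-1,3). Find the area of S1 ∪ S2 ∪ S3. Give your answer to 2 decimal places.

59.08

By inclusion–exclusion:
Individual areas: |S1| = 3, |S2| = 52, |S3| = 9.
|S1∩S2| = 0.
|S1∩S3| = 0.
|S2∩S3| = 4.9178.
|S1∩S2∩S3| = 0.
|S1 ∪ S2 ∪ S3| = 64 − 4.9178 + 0 = 59.08.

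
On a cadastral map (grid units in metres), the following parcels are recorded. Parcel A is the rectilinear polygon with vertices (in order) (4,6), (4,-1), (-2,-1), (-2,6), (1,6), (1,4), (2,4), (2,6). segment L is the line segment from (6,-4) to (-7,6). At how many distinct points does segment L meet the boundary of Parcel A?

The segment meets the boundary at (-2,2.154), (2.1,-1).

2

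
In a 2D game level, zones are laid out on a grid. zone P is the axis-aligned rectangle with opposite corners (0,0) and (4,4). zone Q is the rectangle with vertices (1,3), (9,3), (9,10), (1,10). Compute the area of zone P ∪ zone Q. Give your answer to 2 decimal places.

By inclusion–exclusion:
Individual areas: |zone P| = 16, |zone Q| = 56.
|zone P∩zone Q|: x∈[1,4], y∈[3,4] → 3·1 = 3.
|zone P ∪ zone Q| = 72 − 3 = 69.00.

69.00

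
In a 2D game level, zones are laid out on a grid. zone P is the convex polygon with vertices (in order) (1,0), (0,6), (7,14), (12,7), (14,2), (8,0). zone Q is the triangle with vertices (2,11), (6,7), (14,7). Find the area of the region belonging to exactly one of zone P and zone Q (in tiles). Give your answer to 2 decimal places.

|zone P| = 122.5, |zone Q| = 16, |zone P∩zone Q| = 14.3487.
|zone P △ zone Q| = |zone P| + |zone Q| − 2·|zone P∩zone Q| = 122.5 + 16 − 28.6973 = 109.80.

109.80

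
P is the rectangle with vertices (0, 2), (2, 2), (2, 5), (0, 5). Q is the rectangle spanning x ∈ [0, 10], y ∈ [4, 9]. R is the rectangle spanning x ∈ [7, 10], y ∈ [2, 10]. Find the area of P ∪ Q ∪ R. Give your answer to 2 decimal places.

By inclusion–exclusion:
Individual areas: |P| = 6, |Q| = 50, |R| = 24.
|P∩Q|: x∈[0,2], y∈[4,5] → 2·1 = 2.
|P∩R| = 0 (no overlap).
|Q∩R|: x∈[7,10], y∈[4,9] → 3·5 = 15.
|P∩Q∩R| = 0.
|P ∪ Q ∪ R| = 80 − 17 + 0 = 63.00.

63.00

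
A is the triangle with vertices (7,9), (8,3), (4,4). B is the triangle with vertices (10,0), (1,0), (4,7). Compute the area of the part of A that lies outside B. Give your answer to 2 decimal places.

8.18

|A| = 11.5, |A∩B| = 3.3209.
|A ∖ B| = |A| − |A∩B| = 11.5 − 3.3209 = 8.18.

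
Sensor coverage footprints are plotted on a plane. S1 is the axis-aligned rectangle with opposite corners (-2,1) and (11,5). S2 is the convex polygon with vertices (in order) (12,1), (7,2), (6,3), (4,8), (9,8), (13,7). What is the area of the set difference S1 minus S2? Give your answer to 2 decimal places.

|S1| = 52, |S1∩S2| = 16.9.
|S1 ∖ S2| = |S1| − |S1∩S2| = 52 − 16.9 = 35.10.

35.10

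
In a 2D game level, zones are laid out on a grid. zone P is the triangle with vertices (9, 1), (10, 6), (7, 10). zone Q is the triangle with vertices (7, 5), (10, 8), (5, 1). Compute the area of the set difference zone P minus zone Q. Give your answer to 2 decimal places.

8.81

|zone P| = 9.5, |zone P∩zone Q| = 0.6897.
|zone P ∖ zone Q| = |zone P| − |zone P∩zone Q| = 9.5 − 0.6897 = 8.81.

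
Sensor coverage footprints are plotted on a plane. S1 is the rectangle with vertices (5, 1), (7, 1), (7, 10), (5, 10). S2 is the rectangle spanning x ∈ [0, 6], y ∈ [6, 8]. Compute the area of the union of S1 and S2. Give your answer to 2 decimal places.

28.00

By inclusion–exclusion:
Individual areas: |S1| = 18, |S2| = 12.
|S1∩S2|: x∈[5,6], y∈[6,8] → 1·2 = 2.
|S1 ∪ S2| = 30 − 2 = 28.00.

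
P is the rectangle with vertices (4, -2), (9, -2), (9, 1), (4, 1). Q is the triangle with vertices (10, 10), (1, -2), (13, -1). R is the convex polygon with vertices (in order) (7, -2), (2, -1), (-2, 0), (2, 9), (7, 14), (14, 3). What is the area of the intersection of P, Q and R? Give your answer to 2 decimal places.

12.03

The intersection is the polygon with vertices (9,1), (9,-0.571), (7.793,-1.434), (5.235,-1.647), (4,-1.4), (4,1).
By the shoelace formula its area is 12.03.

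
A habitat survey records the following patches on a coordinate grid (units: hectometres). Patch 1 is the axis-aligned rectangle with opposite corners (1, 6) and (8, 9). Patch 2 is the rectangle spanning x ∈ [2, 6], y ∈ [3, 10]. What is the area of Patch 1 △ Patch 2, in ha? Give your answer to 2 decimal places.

|Patch 1∩Patch 2|: x∈[2,6], y∈[6,9] → 4·3 = 12.
|Patch 1 △ Patch 2| = |Patch 1| + |Patch 2| − 2·|Patch 1∩Patch 2| = 21 + 28 − 24 = 25.00.

25.00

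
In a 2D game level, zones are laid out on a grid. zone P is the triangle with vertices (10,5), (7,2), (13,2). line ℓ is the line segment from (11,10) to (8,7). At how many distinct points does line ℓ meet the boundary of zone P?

The segment lies entirely outside zone P and never meets its boundary.

0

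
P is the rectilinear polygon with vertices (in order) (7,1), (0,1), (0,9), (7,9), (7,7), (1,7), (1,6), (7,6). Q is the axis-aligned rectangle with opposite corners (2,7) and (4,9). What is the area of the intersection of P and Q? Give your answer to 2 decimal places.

The intersection is the polygon with vertices (4,9), (4,7), (2,7), (2,9).
By the shoelace formula its area is 4.00.

4.00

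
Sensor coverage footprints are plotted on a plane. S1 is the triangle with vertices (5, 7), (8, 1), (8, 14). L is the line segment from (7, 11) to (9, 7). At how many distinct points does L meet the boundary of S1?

The segment meets the boundary at (8,9).

1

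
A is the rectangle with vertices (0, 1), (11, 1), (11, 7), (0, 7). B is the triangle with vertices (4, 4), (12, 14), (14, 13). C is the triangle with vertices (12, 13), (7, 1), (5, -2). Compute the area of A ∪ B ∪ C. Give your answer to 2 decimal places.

By inclusion–exclusion:
Individual areas: |A| = 66, |B| = 14, |C| = 4.5.
|A∩B| = 1.4.
|A∩C| = 2.7.
|B∩C| = 0.2234.
|A∩B∩C| = 0.
|A ∪ B ∪ C| = 84.5 − 4.3234 + 0 = 80.18.

80.18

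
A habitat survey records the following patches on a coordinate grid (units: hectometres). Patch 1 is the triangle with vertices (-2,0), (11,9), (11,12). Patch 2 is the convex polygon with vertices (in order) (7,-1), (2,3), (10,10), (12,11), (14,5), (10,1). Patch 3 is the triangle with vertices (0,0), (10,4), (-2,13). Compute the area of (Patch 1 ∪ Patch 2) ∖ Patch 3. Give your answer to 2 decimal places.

|Patch 1 ∪ Patch 2| = 82.2294.
|(Patch 1 ∪ Patch 2) ∩ Patch 3| = 24.3917.
|(Patch 1 ∪ Patch 2) ∖ Patch 3| = 82.2294 − 24.3917 = 57.84.

57.84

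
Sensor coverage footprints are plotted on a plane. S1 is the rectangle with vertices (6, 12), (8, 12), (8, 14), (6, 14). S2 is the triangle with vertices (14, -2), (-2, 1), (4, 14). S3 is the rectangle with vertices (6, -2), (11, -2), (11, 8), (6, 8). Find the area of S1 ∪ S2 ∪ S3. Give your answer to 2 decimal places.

130.61

By inclusion–exclusion:
Individual areas: |S1| = 4, |S2| = 113, |S3| = 50.
|S1∩S2| = 0.
|S1∩S3| = 0 (no overlap).
|S2∩S3| = 36.3937.
|S1∩S2∩S3| = 0.
|S1 ∪ S2 ∪ S3| = 167 − 36.3937 + 0 = 130.61.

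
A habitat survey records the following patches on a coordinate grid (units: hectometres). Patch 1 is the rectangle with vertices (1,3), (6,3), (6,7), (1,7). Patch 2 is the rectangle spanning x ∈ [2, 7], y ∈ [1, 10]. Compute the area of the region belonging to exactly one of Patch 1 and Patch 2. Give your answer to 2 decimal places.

33.00

|Patch 1∩Patch 2|: x∈[2,6], y∈[3,7] → 4·4 = 16.
|Patch 1 △ Patch 2| = |Patch 1| + |Patch 2| − 2·|Patch 1∩Patch 2| = 20 + 45 − 32 = 33.00.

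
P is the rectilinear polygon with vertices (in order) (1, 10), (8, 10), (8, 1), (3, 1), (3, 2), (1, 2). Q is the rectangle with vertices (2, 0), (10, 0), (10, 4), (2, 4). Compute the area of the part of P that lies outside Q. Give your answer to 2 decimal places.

|P| = 61, |P∩Q| = 17.
|P ∖ Q| = |P| − |P∩Q| = 61 − 17 = 44.00.

44.00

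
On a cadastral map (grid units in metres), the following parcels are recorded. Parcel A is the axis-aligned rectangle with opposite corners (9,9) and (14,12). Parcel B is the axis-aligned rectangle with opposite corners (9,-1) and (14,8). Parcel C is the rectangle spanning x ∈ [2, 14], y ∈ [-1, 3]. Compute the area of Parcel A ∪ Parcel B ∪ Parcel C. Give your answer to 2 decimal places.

By inclusion–exclusion:
Individual areas: |Parcel A| = 15, |Parcel B| = 45, |Parcel C| = 48.
|Parcel A∩Parcel B| = 0 (no overlap).
|Parcel A∩Parcel C| = 0 (no overlap).
|Parcel B∩Parcel C|: x∈[9,14], y∈[-1,3] → 5·4 = 20.
|Parcel A∩Parcel B∩Parcel C| = 0.
|Parcel A ∪ Parcel B ∪ Parcel C| = 108 − 20 + 0 = 88.00.

88.00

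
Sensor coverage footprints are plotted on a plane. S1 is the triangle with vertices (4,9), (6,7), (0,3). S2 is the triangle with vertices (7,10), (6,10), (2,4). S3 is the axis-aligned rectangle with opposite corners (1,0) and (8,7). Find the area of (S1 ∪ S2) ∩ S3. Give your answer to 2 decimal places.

The region (S1 ∪ S2) ∩ S3 is the polygon with vertices (2.625,4.75), (2,4), (2.4,4.6), (1,3.667), (1,4.5), (2.667,7), (6,7).
By the shoelace formula its area is 6.29.

6.29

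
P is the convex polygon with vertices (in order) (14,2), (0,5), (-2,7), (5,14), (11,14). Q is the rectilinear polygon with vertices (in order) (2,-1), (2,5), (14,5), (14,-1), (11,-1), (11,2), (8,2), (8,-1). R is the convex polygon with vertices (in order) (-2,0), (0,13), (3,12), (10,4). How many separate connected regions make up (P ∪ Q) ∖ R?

2

(P ∪ Q) ∖ R splits into 2 disjoint pieces (area 1.1879, area 103.4583).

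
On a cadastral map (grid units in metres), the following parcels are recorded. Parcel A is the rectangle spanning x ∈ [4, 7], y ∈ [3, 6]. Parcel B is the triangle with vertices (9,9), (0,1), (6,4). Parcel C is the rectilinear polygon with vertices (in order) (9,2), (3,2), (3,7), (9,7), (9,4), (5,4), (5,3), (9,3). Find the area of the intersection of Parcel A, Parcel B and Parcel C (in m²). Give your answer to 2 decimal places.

The intersection is the polygon with vertices (7,5.667), (6,4), (5,4), (5,3.5), (4,3), (4,4.556), (5.625,6), (7,6).
By the shoelace formula its area is 4.74.

4.74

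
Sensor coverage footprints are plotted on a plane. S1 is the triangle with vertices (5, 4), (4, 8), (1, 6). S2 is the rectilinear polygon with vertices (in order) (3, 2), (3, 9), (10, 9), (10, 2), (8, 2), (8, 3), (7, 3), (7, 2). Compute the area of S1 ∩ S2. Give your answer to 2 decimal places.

The intersection is the polygon with vertices (4,8), (5,4), (3,5), (3,7.333).
By the shoelace formula its area is 4.67.

4.67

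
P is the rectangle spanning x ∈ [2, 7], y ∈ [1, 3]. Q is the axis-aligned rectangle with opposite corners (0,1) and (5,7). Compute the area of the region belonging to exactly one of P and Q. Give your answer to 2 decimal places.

|P∩Q|: x∈[2,5], y∈[1,3] → 3·2 = 6.
|P △ Q| = |P| + |Q| − 2·|P∩Q| = 10 + 30 − 12 = 28.00.

28.00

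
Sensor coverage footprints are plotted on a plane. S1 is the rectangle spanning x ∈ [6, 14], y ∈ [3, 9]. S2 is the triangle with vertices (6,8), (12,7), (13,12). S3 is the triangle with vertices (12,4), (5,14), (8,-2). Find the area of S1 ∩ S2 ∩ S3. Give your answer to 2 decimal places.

The intersection is the polygon with vertices (6.129,7.979), (6.113,8.065), (7.75,9), (8.5,9), (9.623,7.396).
By the shoelace formula its area is 2.94.

2.94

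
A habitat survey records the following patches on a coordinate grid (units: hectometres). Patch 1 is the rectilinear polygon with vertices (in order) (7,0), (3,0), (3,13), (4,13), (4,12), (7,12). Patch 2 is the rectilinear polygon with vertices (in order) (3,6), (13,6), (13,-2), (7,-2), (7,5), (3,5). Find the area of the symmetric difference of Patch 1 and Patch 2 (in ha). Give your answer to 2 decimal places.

|Patch 1| = 49, |Patch 2| = 52, |Patch 1∩Patch 2| = 4.
|Patch 1 △ Patch 2| = |Patch 1| + |Patch 2| − 2·|Patch 1∩Patch 2| = 49 + 52 − 8 = 93.00.

93.00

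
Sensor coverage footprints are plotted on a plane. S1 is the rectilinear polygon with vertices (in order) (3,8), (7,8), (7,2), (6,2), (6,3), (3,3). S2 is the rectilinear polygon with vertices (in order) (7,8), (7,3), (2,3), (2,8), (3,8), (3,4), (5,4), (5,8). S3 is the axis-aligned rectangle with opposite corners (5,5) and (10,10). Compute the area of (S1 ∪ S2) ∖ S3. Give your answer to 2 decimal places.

|S1 ∪ S2| = 26.
|(S1 ∪ S2) ∩ S3| = 6.
|(S1 ∪ S2) ∖ S3| = 26 − 6 = 20.00.

20.00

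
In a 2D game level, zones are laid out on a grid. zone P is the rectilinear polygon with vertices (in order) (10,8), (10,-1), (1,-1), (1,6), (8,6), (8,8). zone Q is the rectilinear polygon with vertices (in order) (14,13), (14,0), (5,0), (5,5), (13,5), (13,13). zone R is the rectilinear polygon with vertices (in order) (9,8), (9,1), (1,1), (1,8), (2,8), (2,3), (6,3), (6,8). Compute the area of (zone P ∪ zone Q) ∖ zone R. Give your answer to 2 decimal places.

|zone P ∪ zone Q| = 95.
|(zone P ∪ zone Q) ∩ zone R| = 30.
|(zone P ∪ zone Q) ∖ zone R| = 95 − 30 = 65.00.

65.00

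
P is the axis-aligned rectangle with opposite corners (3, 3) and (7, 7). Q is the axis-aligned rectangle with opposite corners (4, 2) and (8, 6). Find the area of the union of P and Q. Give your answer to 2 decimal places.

By inclusion–exclusion:
Individual areas: |P| = 16, |Q| = 16.
|P∩Q|: x∈[4,7], y∈[3,6] → 3·3 = 9.
|P ∪ Q| = 32 − 9 = 23.00.

23.00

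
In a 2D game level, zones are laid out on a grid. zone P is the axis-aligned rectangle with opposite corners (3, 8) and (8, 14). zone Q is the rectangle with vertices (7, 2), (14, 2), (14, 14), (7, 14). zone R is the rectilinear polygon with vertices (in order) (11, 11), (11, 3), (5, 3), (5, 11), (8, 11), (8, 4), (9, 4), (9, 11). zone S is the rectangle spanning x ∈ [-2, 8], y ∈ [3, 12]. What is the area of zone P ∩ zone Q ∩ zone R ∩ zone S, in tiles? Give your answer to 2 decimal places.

The intersection is the polygon with vertices (7,11), (8,11), (8,8), (7,8).
By the shoelace formula its area is 3.00.

3.00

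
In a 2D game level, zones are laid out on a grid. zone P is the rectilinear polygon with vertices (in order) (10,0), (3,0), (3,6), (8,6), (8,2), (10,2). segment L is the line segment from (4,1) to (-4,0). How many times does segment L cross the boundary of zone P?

1

The segment meets the boundary at (3,0.875).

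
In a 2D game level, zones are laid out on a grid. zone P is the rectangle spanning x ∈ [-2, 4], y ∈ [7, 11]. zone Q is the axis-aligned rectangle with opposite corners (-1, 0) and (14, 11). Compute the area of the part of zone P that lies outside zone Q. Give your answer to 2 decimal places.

|zone P∩zone Q|: x∈[-1,4], y∈[7,11] → 5·4 = 20.
|zone P| = 24.
|zone P ∖ zone Q| = |zone P| − |zone P∩zone Q| = 24 − 20 = 4.00.

4.00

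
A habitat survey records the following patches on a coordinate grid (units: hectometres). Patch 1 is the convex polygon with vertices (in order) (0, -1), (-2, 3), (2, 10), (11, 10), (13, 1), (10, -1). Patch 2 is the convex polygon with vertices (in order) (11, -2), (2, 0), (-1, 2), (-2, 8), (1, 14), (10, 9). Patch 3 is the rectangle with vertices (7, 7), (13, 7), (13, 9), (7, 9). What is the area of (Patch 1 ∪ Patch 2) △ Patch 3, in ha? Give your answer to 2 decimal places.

|Patch 1 ∪ Patch 2| = 167.2514.
|(Patch 1 ∪ Patch 2) ∩ Patch 3| = 8.8889.
|(Patch 1 ∪ Patch 2) △ Patch 3| = 167.2514 + 12 − 17.7778 = 161.47.

161.47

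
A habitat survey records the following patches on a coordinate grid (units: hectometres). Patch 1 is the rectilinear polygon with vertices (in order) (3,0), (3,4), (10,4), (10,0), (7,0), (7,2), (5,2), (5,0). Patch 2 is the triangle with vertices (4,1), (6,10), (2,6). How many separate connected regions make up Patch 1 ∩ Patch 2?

1

Patch 1 ∩ Patch 2 is a single connected region.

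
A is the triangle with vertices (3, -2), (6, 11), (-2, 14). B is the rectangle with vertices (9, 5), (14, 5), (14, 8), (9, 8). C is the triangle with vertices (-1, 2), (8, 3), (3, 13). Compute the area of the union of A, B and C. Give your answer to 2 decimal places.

88.01

By inclusion–exclusion:
Individual areas: |A| = 56.5, |B| = 15, |C| = 47.5.
|A∩B| = 0.
|A∩C| = 30.9906.
|B∩C| = 0.
|A∩B∩C| = 0.
|A ∪ B ∪ C| = 119 − 30.9906 + 0 = 88.01.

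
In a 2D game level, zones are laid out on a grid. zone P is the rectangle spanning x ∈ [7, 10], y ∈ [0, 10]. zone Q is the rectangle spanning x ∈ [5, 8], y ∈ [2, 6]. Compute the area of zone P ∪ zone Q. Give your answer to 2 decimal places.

38.00

By inclusion–exclusion:
Individual areas: |zone P| = 30, |zone Q| = 12.
|zone P∩zone Q|: x∈[7,8], y∈[2,6] → 1·4 = 4.
|zone P ∪ zone Q| = 42 − 4 = 38.00.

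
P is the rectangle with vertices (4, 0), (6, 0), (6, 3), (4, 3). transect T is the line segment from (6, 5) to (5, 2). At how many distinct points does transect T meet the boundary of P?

1

The segment meets the boundary at (5.333,3).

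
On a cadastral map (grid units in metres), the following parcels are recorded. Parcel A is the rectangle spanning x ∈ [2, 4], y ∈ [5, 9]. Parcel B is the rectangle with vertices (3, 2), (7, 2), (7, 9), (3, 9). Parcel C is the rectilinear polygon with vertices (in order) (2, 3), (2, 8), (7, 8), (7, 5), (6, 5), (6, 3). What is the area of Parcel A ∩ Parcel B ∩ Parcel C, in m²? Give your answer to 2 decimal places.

3.00

The intersection is the polygon with vertices (3,5), (3,8), (4,8), (4,5).
By the shoelace formula its area is 3.00.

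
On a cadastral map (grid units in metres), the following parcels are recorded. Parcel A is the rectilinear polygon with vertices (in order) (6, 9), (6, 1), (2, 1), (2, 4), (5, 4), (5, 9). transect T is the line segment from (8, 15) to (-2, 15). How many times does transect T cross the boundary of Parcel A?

0

The segment lies entirely outside Parcel A and never meets its boundary.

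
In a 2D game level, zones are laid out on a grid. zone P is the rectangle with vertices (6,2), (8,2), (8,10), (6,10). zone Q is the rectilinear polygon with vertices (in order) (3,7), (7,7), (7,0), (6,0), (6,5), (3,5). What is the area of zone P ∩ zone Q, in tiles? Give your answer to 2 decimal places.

5.00

The intersection is the polygon with vertices (6,7), (7,7), (7,2), (6,2), (6,5).
By the shoelace formula its area is 5.00.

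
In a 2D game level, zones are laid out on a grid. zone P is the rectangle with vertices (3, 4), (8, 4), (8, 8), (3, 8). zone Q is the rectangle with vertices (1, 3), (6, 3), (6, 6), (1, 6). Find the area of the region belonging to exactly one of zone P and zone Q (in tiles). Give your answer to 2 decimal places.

23.00

|zone P∩zone Q|: x∈[3,6], y∈[4,6] → 3·2 = 6.
|zone P △ zone Q| = |zone P| + |zone Q| − 2·|zone P∩zone Q| = 20 + 15 − 12 = 23.00.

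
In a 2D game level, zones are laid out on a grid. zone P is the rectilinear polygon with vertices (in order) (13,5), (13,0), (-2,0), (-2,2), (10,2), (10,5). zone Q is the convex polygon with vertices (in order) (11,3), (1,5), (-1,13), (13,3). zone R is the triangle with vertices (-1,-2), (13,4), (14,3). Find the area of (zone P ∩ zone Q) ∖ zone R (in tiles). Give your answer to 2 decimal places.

2.38

|zone P ∩ zone Q| = 3.1.
|(zone P ∩ zone Q) ∩ zone R| = 0.7216.
|(zone P ∩ zone Q) ∖ zone R| = 3.1 − 0.7216 = 2.38.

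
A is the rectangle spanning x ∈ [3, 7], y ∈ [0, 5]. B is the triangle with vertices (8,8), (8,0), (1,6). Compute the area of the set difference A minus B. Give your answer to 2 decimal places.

10.29

|A| = 20, |A∩B| = 9.7143.
|A ∖ B| = |A| − |A∩B| = 20 − 9.7143 = 10.29.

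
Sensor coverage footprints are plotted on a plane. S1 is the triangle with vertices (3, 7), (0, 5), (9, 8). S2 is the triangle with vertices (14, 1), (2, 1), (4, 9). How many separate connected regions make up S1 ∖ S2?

S1 ∖ S2 splits into 2 disjoint pieces (area 1.8854, area 0.6846).

2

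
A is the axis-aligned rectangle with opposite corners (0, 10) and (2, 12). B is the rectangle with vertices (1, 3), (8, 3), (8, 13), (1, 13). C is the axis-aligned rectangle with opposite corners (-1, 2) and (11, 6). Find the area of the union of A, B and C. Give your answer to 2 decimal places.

By inclusion–exclusion:
Individual areas: |A| = 4, |B| = 70, |C| = 48.
|A∩B|: x∈[1,2], y∈[10,12] → 1·2 = 2.
|A∩C| = 0 (no overlap).
|B∩C|: x∈[1,8], y∈[3,6] → 7·3 = 21.
|A∩B∩C| = 0.
|A ∪ B ∪ C| = 122 − 23 + 0 = 99.00.

99.00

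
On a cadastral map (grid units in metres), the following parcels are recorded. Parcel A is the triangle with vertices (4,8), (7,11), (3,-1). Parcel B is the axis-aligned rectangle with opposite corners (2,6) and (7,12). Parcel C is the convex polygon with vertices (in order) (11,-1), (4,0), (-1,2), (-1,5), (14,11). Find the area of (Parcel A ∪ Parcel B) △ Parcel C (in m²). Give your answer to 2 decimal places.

116.42

|Parcel A ∪ Parcel B| = 35.4444.
|(Parcel A ∪ Parcel B) ∩ Parcel C| = 11.2605.
|(Parcel A ∪ Parcel B) △ Parcel C| = 35.4444 + 103.5 − 22.5209 = 116.42.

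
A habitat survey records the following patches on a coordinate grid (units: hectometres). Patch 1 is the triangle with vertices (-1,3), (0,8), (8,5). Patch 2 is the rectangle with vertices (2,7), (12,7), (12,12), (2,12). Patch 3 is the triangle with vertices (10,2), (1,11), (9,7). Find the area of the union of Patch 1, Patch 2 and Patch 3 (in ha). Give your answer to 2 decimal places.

81.28

By inclusion–exclusion:
Individual areas: |Patch 1| = 21.5, |Patch 2| = 50, |Patch 3| = 18.
|Patch 1∩Patch 2| = 0.0833.
|Patch 1∩Patch 3| = 0.3909.
|Patch 2∩Patch 3| = 7.75.
|Patch 1∩Patch 2∩Patch 3| = 0.
|Patch 1 ∪ Patch 2 ∪ Patch 3| = 89.5 − 8.2242 + 0 = 81.28.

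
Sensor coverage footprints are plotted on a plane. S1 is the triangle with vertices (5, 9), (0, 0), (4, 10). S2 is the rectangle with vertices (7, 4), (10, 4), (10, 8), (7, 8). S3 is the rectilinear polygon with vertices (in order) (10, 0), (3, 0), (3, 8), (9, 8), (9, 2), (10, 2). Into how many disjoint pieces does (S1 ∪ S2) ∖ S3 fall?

3

(S1 ∪ S2) ∖ S3 splits into 3 disjoint pieces (area 2.0222, area 3.15, area 4).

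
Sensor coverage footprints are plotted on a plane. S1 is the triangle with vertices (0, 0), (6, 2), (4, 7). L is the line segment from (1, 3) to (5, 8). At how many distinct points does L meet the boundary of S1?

2

The segment meets the boundary at (4.067,6.833), (3.5,6.125).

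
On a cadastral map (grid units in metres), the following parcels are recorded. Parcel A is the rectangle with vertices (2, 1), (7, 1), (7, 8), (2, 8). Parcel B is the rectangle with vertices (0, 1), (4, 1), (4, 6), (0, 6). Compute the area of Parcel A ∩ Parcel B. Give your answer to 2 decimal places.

10.00

|Parcel A∩Parcel B|: x∈[2,4], y∈[1,6] → 2·5 = 10.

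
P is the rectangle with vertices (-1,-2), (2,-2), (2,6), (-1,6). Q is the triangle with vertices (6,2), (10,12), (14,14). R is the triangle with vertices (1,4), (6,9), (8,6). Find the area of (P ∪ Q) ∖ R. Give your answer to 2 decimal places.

39.54

|P ∪ Q| = 40.
|(P ∪ Q) ∩ R| = 0.4579.
|(P ∪ Q) ∖ R| = 40 − 0.4579 = 39.54.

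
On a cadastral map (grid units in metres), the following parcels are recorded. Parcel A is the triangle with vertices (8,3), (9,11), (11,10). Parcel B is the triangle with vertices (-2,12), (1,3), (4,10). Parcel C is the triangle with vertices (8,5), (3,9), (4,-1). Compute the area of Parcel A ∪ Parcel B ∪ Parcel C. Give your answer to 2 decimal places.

By inclusion–exclusion:
Individual areas: |Parcel A| = 8.5, |Parcel B| = 24, |Parcel C| = 23.
|Parcel A∩Parcel B| = 0.
|Parcel A∩Parcel C| = 0.
|Parcel B∩Parcel C| = 0.2116.
|Parcel A∩Parcel B∩Parcel C| = 0.
|Parcel A ∪ Parcel B ∪ Parcel C| = 55.5 − 0.2116 + 0 = 55.29.

55.29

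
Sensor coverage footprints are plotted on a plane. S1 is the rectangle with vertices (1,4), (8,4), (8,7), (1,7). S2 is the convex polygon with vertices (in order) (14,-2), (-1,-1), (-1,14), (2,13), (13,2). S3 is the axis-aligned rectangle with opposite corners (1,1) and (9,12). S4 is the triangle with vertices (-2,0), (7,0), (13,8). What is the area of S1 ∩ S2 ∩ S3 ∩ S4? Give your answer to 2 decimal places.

The intersection is the polygon with vertices (8,4), (5.5,4), (8,5.333).
By the shoelace formula its area is 1.67.

1.67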